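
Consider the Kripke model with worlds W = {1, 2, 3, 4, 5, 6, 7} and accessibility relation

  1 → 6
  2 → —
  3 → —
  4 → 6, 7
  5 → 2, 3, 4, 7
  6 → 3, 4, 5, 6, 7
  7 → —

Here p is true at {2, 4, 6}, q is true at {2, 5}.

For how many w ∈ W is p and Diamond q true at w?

1

1: p is F, Diamond q is F. ✗
2: p is T, Diamond q is F. ✗
3: p is F, Diamond q is F. ✗
4: p is T, Diamond q is F. ✗
5: p is F, Diamond q is T. ✗
6: p is T, Diamond q is T. ✓
7: p is F, Diamond q is F. ✗
Satisfying worlds: {6}.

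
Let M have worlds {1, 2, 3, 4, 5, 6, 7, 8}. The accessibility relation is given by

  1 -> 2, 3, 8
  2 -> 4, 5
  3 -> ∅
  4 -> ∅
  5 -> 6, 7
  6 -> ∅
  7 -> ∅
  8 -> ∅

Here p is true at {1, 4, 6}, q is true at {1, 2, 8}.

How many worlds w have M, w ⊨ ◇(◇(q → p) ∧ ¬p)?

2

1: successors {2, 3, 8}; ◇(q → p) ∧ ¬p there: 2:T, 3:F, 8:F. ✓
2: successors {4, 5}; ◇(q → p) ∧ ¬p there: 4:F, 5:T. ✓
3: no successors, so ◇(◇(q → p) ∧ ¬p) fails. ✗
4: no successors, so ◇(◇(q → p) ∧ ¬p) fails. ✗
5: successors {6, 7}; ◇(q → p) ∧ ¬p there: 6:F, 7:F. ✗
6: no successors, so ◇(◇(q → p) ∧ ¬p) fails. ✗
7: no successors, so ◇(◇(q → p) ∧ ¬p) fails. ✗
8: no successors, so ◇(◇(q → p) ∧ ¬p) fails. ✗
Satisfying worlds: {1, 2}.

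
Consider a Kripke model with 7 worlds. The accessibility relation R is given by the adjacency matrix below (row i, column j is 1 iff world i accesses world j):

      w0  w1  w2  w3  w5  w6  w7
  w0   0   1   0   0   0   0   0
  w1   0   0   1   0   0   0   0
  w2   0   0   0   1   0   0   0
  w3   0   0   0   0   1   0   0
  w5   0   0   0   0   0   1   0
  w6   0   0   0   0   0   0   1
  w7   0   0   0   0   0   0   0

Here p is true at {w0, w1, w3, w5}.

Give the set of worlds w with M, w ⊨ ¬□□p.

{w0, w3, w5}

w0: □□p is F. ✓
w1: □□p is T. ✗
w2: □□p is T. ✗
w3: □□p is F. ✓
w5: □□p is F. ✓
w6: □□p is T. ✗
w7: □□p is T. ✗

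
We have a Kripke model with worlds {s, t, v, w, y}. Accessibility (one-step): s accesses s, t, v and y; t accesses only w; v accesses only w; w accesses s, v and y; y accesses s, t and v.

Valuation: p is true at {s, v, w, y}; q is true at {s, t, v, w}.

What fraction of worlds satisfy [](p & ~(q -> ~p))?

2/5

s: successors {s, t, v, y}; p & ~(q -> ~p) there: s:T, t:F, v:T, y:F. ✗
t: successors {w}; p & ~(q -> ~p) there: w:T. ✓
v: successors {w}; p & ~(q -> ~p) there: w:T. ✓
w: successors {s, v, y}; p & ~(q -> ~p) there: s:T, v:T, y:F. ✗
y: successors {s, t, v}; p & ~(q -> ~p) there: s:T, t:F, v:T. ✗
That's 2 of 5 worlds, so 2/5.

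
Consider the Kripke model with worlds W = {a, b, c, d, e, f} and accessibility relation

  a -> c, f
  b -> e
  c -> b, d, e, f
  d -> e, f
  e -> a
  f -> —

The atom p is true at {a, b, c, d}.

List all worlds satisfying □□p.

a: successors {c, f}; □p there: c:F, f:T. ✗
b: successors {e}; □p there: e:T. ✓
c: successors {b, d, e, f}; □p there: b:F, d:F, e:T, f:T. ✗
d: successors {e, f}; □p there: e:T, f:T. ✓
e: successors {a}; □p there: a:F. ✗
f: no successors, so □□p holds vacuously. ✓

{b, d, f}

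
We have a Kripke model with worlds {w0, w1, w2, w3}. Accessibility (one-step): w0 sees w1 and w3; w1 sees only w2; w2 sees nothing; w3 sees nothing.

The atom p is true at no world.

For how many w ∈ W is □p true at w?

w0: successors {w1, w3}; p there: w1:F, w3:F. ✗
w1: successors {w2}; p there: w2:F. ✗
w2: no successors, so □p holds vacuously. ✓
w3: no successors, so □p holds vacuously. ✓
Satisfying worlds: {w2, w3}.

2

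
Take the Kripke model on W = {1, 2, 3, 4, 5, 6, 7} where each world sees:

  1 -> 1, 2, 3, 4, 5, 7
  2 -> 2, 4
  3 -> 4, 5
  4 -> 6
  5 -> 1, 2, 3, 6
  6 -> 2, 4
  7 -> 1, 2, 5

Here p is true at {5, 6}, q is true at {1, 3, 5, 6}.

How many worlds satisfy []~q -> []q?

1: []~q is F, []q is F. ✓
2: []~q is T, []q is F. ✗
3: []~q is F, []q is F. ✓
4: []~q is F, []q is T. ✓
5: []~q is F, []q is F. ✓
6: []~q is T, []q is F. ✗
7: []~q is F, []q is F. ✓
Satisfying worlds: {1, 3, 4, 5, 7}.

5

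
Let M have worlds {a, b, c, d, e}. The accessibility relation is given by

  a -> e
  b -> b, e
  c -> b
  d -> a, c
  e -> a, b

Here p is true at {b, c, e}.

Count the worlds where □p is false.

2

a: successors {e}; p there: e:T. ✓
b: successors {b, e}; p there: b:T, e:T. ✓
c: successors {b}; p there: b:T. ✓
d: successors {a, c}; p there: a:F, c:T. ✗
e: successors {a, b}; p there: a:F, b:T. ✗
Satisfying worlds: {a, b, c}.
So □p fails at the other 2 worlds.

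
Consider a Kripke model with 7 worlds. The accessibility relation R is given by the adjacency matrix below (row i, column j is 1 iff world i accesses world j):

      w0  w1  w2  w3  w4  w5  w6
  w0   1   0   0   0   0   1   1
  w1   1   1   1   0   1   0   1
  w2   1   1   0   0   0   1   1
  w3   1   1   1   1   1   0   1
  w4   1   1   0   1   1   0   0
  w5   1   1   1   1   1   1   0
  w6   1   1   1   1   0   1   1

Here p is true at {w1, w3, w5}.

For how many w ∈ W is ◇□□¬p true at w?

w0: successors {w0, w5, w6}; □□¬p there: w0:F, w5:F, w6:F. ✗
w1: successors {w0, w1, w2, w4, w6}; □□¬p there: w0:F, w1:F, w2:F, w4:F, w6:F. ✗
w2: successors {w0, w1, w5, w6}; □□¬p there: w0:F, w1:F, w5:F, w6:F. ✗
w3: successors {w0, w1, w2, w3, w4, w6}; □□¬p there: w0:F, w1:F, w2:F, w3:F, w4:F, w6:F. ✗
w4: successors {w0, w1, w3, w4}; □□¬p there: w0:F, w1:F, w3:F, w4:F. ✗
w5: successors {w0, w1, w2, w3, w4, w5}; □□¬p there: w0:F, w1:F, w2:F, w3:F, w4:F, w5:F. ✗
w6: successors {w0, w1, w2, w3, w5, w6}; □□¬p there: w0:F, w1:F, w2:F, w3:F, w5:F, w6:F. ✗
Satisfying worlds: ∅.

0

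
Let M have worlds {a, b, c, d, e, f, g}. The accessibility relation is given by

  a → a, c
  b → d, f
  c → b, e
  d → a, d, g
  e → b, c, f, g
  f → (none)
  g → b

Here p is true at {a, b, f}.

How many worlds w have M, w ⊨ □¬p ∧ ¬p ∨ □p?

a: □¬p ∧ ¬p is F, □p is F. ✗
b: □¬p ∧ ¬p is F, □p is F. ✗
c: □¬p ∧ ¬p is F, □p is F. ✗
d: □¬p ∧ ¬p is F, □p is F. ✗
e: □¬p ∧ ¬p is F, □p is F. ✗
f: □¬p ∧ ¬p is F, □p is T. ✓
g: □¬p ∧ ¬p is F, □p is T. ✓
Satisfying worlds: {f, g}.

2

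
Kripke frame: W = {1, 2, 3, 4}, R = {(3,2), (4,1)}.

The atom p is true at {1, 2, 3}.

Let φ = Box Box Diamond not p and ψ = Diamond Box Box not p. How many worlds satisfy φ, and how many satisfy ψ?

4 and 2

For Box Box Diamond not p:
1: no successors, so Box Box Diamond not p holds vacuously. ✓
2: no successors, so Box Box Diamond not p holds vacuously. ✓
3: successors {2}; Box Diamond not p there: 2:T. ✓
4: successors {1}; Box Diamond not p there: 1:T. ✓
— 4 worlds.
For Diamond Box Box not p:
1: no successors, so Diamond Box Box not p fails. ✗
2: no successors, so Diamond Box Box not p fails. ✗
3: successors {2}; Box Box not p there: 2:T. ✓
4: successors {1}; Box Box not p there: 1:T. ✓
— 2 worlds.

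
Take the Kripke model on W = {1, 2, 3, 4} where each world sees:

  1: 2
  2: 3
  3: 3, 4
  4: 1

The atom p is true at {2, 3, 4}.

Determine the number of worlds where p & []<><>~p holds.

1: p is F, []<><>~p is F. ✗
2: p is T, []<><>~p is T. ✓
3: p is T, []<><>~p is F. ✗
4: p is T, []<><>~p is F. ✗
Satisfying worlds: {2}.

1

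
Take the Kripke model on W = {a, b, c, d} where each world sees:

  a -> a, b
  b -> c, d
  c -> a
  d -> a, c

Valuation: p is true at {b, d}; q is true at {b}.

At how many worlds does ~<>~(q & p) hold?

a: <>~(q & p) is T. ✗
b: <>~(q & p) is T. ✗
c: <>~(q & p) is T. ✗
d: <>~(q & p) is T. ✗
Satisfying worlds: ∅.

0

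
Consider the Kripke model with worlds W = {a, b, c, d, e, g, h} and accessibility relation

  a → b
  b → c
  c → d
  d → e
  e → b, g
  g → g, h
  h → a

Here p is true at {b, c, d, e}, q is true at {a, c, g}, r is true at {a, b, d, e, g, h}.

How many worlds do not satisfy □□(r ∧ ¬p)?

6

a: successors {b}; □(r ∧ ¬p) there: b:F. ✗
b: successors {c}; □(r ∧ ¬p) there: c:F. ✗
c: successors {d}; □(r ∧ ¬p) there: d:F. ✗
d: successors {e}; □(r ∧ ¬p) there: e:F. ✗
e: successors {b, g}; □(r ∧ ¬p) there: b:F, g:T. ✗
g: successors {g, h}; □(r ∧ ¬p) there: g:T, h:T. ✓
h: successors {a}; □(r ∧ ¬p) there: a:F. ✗
Satisfying worlds: {g}.
So □□(r ∧ ¬p) fails at the other 6 worlds.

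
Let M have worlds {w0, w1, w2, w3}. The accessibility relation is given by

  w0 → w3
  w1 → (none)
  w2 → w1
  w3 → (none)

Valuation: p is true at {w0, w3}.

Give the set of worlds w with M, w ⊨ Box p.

{w0, w1, w3}

w0: successors {w3}; p there: w3:T. ✓
w1: no successors, so Box p holds vacuously. ✓
w2: successors {w1}; p there: w1:F. ✗
w3: no successors, so Box p holds vacuously. ✓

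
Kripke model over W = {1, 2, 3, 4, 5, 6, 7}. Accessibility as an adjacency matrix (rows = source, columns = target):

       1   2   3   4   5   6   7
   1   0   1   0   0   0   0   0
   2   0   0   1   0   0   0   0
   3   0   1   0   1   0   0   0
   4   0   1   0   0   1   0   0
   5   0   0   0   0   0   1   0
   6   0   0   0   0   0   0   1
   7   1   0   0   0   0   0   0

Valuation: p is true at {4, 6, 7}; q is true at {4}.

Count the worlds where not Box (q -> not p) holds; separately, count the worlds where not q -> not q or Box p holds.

For not Box (q -> not p):
1: Box (q -> not p) is T. ✗
2: Box (q -> not p) is T. ✗
3: Box (q -> not p) is F. ✓
4: Box (q -> not p) is T. ✗
5: Box (q -> not p) is T. ✗
6: Box (q -> not p) is T. ✗
7: Box (q -> not p) is T. ✗
— 1 world.
For not q -> not q or Box p:
1: not q is T, not q or Box p is T. ✓
2: not q is T, not q or Box p is T. ✓
3: not q is T, not q or Box p is T. ✓
4: not q is F, not q or Box p is F. ✓
5: not q is T, not q or Box p is T. ✓
6: not q is T, not q or Box p is T. ✓
7: not q is T, not q or Box p is T. ✓
— 7 worlds.

1 and 7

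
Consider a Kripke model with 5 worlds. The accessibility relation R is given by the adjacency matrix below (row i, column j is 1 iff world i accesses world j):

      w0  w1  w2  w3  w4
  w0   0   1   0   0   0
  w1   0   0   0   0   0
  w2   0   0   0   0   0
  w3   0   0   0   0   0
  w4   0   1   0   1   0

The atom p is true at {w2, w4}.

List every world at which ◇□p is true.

{w0, w4}

w0: successors {w1}; □p there: w1:T. ✓
w1: no successors, so ◇□p fails. ✗
w2: no successors, so ◇□p fails. ✗
w3: no successors, so ◇□p fails. ✗
w4: successors {w1, w3}; □p there: w1:T, w3:T. ✓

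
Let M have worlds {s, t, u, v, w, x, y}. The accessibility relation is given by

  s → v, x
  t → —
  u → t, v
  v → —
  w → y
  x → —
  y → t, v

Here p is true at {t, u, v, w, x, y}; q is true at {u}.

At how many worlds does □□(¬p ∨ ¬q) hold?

7

s: successors {v, x}; □(¬p ∨ ¬q) there: v:T, x:T. ✓
t: no successors, so □□(¬p ∨ ¬q) holds vacuously. ✓
u: successors {t, v}; □(¬p ∨ ¬q) there: t:T, v:T. ✓
v: no successors, so □□(¬p ∨ ¬q) holds vacuously. ✓
w: successors {y}; □(¬p ∨ ¬q) there: y:T. ✓
x: no successors, so □□(¬p ∨ ¬q) holds vacuously. ✓
y: successors {t, v}; □(¬p ∨ ¬q) there: t:T, v:T. ✓
Satisfying worlds: {s, t, u, v, w, x, y}.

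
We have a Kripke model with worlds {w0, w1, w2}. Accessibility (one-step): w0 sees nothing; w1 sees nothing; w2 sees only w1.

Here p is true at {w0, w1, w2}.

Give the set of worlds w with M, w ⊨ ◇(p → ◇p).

w0: no successors, so ◇(p → ◇p) fails. ✗
w1: no successors, so ◇(p → ◇p) fails. ✗
w2: successors {w1}; p → ◇p there: w1:F. ✗

∅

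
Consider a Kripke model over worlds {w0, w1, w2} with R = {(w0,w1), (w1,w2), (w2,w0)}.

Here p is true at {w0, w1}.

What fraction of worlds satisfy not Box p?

w0: Box p is T. ✗
w1: Box p is F. ✓
w2: Box p is T. ✗
That's 1 of 3 worlds, so 1/3.

1/3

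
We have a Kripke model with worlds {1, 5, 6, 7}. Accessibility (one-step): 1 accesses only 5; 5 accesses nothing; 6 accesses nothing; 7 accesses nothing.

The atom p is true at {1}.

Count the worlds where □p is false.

1

1: successors {5}; p there: 5:F. ✗
5: no successors, so □p holds vacuously. ✓
6: no successors, so □p holds vacuously. ✓
7: no successors, so □p holds vacuously. ✓
Satisfying worlds: {5, 6, 7}.
So □p fails at the other 1 world.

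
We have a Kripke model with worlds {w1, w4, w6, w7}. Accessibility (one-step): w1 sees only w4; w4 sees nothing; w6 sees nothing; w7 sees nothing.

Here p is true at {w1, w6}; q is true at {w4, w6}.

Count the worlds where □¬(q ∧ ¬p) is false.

w1: successors {w4}; ¬(q ∧ ¬p) there: w4:F. ✗
w4: no successors, so □¬(q ∧ ¬p) holds vacuously. ✓
w6: no successors, so □¬(q ∧ ¬p) holds vacuously. ✓
w7: no successors, so □¬(q ∧ ¬p) holds vacuously. ✓
Satisfying worlds: {w4, w6, w7}.
So □¬(q ∧ ¬p) fails at the other 1 world.

1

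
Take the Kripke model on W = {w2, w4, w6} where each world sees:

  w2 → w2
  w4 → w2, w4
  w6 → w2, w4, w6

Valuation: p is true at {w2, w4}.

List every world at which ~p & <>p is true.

w2: ~p is F, <>p is T. ✗
w4: ~p is F, <>p is T. ✗
w6: ~p is T, <>p is T. ✓

{w6}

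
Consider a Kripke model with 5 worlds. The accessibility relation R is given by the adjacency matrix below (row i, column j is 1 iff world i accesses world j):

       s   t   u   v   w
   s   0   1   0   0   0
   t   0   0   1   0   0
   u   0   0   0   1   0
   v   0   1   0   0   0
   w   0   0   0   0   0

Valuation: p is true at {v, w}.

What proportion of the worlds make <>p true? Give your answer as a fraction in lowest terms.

s: successors {t}; p there: t:F. ✗
t: successors {u}; p there: u:F. ✗
u: successors {v}; p there: v:T. ✓
v: successors {t}; p there: t:F. ✗
w: no successors, so <>p fails. ✗
That's 1 of 5 worlds, so 1/5.

1/5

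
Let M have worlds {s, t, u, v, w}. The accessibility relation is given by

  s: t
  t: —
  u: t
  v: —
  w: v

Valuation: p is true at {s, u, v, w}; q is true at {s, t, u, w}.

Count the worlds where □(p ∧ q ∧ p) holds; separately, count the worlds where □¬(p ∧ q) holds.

For □(p ∧ q ∧ p):
s: successors {t}; p ∧ q ∧ p there: t:F. ✗
t: no successors, so □(p ∧ q ∧ p) holds vacuously. ✓
u: successors {t}; p ∧ q ∧ p there: t:F. ✗
v: no successors, so □(p ∧ q ∧ p) holds vacuously. ✓
w: successors {v}; p ∧ q ∧ p there: v:F. ✗
— 2 worlds.
For □¬(p ∧ q):
s: successors {t}; ¬(p ∧ q) there: t:T. ✓
t: no successors, so □¬(p ∧ q) holds vacuously. ✓
u: successors {t}; ¬(p ∧ q) there: t:T. ✓
v: no successors, so □¬(p ∧ q) holds vacuously. ✓
w: successors {v}; ¬(p ∧ q) there: v:T. ✓
— 5 worlds.

2 and 5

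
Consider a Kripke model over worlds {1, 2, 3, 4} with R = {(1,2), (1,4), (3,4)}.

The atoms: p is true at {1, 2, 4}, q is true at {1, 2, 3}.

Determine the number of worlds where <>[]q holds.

2

1: successors {2, 4}; []q there: 2:T, 4:T. ✓
2: no successors, so <>[]q fails. ✗
3: successors {4}; []q there: 4:T. ✓
4: no successors, so <>[]q fails. ✗
Satisfying worlds: {1, 3}.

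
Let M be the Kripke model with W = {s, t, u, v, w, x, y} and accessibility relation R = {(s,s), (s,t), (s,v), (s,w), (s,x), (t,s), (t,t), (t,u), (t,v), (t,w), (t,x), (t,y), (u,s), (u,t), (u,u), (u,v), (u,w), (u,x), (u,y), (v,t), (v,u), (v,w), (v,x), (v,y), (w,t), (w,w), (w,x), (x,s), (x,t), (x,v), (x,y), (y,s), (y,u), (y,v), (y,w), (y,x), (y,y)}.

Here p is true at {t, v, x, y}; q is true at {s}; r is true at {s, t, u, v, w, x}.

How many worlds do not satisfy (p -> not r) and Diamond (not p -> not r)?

3

s: p -> not r is T, Diamond (not p -> not r) is T. ✓
t: p -> not r is F, Diamond (not p -> not r) is T. ✗
u: p -> not r is T, Diamond (not p -> not r) is T. ✓
v: p -> not r is F, Diamond (not p -> not r) is T. ✗
w: p -> not r is T, Diamond (not p -> not r) is T. ✓
x: p -> not r is F, Diamond (not p -> not r) is T. ✗
y: p -> not r is T, Diamond (not p -> not r) is T. ✓
Satisfying worlds: {s, u, w, y}.
So (p -> not r) and Diamond (not p -> not r) fails at the other 3 worlds.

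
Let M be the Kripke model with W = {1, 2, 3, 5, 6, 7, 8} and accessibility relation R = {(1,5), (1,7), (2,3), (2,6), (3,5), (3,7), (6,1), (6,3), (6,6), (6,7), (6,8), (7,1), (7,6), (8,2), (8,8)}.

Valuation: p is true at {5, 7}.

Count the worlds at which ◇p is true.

3

1: successors {5, 7}; p there: 5:T, 7:T. ✓
2: successors {3, 6}; p there: 3:F, 6:F. ✗
3: successors {5, 7}; p there: 5:T, 7:T. ✓
5: no successors, so ◇p fails. ✗
6: successors {1, 3, 6, 7, 8}; p there: 1:F, 3:F, 6:F, 7:T, 8:F. ✓
7: successors {1, 6}; p there: 1:F, 6:F. ✗
8: successors {2, 8}; p there: 2:F, 8:F. ✗
Satisfying worlds: {1, 3, 6}.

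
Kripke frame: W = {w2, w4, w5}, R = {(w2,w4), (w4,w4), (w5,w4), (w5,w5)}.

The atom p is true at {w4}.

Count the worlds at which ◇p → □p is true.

2

w2: ◇p is T, □p is T. ✓
w4: ◇p is T, □p is T. ✓
w5: ◇p is T, □p is F. ✗
Satisfying worlds: {w2, w4}.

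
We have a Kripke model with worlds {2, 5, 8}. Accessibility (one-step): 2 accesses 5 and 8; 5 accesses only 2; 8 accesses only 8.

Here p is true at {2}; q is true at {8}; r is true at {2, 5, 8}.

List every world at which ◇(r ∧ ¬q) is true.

2: successors {5, 8}; r ∧ ¬q there: 5:T, 8:F. ✓
5: successors {2}; r ∧ ¬q there: 2:T. ✓
8: successors {8}; r ∧ ¬q there: 8:F. ✗

{2, 5}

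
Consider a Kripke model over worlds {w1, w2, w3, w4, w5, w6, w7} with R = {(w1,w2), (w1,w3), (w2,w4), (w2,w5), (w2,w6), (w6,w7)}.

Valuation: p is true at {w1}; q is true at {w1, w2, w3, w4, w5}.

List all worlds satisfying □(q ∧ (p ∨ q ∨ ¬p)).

w1: successors {w2, w3}; q ∧ (p ∨ q ∨ ¬p) there: w2:T, w3:T. ✓
w2: successors {w4, w5, w6}; q ∧ (p ∨ q ∨ ¬p) there: w4:T, w5:T, w6:F. ✗
w3: no successors, so □(q ∧ (p ∨ q ∨ ¬p)) holds vacuously. ✓
w4: no successors, so □(q ∧ (p ∨ q ∨ ¬p)) holds vacuously. ✓
w5: no successors, so □(q ∧ (p ∨ q ∨ ¬p)) holds vacuously. ✓
w6: successors {w7}; q ∧ (p ∨ q ∨ ¬p) there: w7:F. ✗
w7: no successors, so □(q ∧ (p ∨ q ∨ ¬p)) holds vacuously. ✓

{w1, w3, w4, w5, w7}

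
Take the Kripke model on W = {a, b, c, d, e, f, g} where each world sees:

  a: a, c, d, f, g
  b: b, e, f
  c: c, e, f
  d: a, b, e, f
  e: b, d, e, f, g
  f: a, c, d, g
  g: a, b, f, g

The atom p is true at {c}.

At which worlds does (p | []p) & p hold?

a: p | []p is F, p is F. ✗
b: p | []p is F, p is F. ✗
c: p | []p is T, p is T. ✓
d: p | []p is F, p is F. ✗
e: p | []p is F, p is F. ✗
f: p | []p is F, p is F. ✗
g: p | []p is F, p is F. ✗

{c}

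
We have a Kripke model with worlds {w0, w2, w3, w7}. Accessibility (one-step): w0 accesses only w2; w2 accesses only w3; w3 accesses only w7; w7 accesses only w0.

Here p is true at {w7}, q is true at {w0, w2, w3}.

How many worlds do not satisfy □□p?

3

w0: successors {w2}; □p there: w2:F. ✗
w2: successors {w3}; □p there: w3:T. ✓
w3: successors {w7}; □p there: w7:F. ✗
w7: successors {w0}; □p there: w0:F. ✗
Satisfying worlds: {w2}.
So □□p fails at the other 3 worlds.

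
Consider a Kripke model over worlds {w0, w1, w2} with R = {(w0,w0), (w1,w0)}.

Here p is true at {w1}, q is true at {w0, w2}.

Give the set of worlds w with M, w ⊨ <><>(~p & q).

w0: successors {w0}; <>(~p & q) there: w0:T. ✓
w1: successors {w0}; <>(~p & q) there: w0:T. ✓
w2: no successors, so <><>(~p & q) fails. ✗

{w0, w1}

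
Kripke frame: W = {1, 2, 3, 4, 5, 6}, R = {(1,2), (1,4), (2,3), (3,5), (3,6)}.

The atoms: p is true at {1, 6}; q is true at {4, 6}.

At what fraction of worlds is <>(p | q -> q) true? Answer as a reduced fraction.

1: successors {2, 4}; p | q -> q there: 2:T, 4:T. ✓
2: successors {3}; p | q -> q there: 3:T. ✓
3: successors {5, 6}; p | q -> q there: 5:T, 6:T. ✓
4: no successors, so <>(p | q -> q) fails. ✗
5: no successors, so <>(p | q -> q) fails. ✗
6: no successors, so <>(p | q -> q) fails. ✗
That's 3 of 6 worlds, so 3/6 = 1/2.

1/2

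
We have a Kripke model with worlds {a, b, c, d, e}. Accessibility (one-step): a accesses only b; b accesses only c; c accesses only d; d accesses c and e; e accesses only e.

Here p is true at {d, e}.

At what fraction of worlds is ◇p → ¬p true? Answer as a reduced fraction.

3/5

a: ◇p is F, ¬p is T. ✓
b: ◇p is F, ¬p is T. ✓
c: ◇p is T, ¬p is T. ✓
d: ◇p is T, ¬p is F. ✗
e: ◇p is T, ¬p is F. ✗
That's 3 of 5 worlds, so 3/5.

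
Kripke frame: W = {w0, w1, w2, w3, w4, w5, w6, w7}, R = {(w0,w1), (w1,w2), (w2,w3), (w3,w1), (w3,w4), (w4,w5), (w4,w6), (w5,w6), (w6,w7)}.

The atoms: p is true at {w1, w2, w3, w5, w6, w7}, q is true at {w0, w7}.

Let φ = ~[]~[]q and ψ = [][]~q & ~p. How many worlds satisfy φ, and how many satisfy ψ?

For ~[]~[]q:
w0: []~[]q is T. ✗
w1: []~[]q is T. ✗
w2: []~[]q is T. ✗
w3: []~[]q is T. ✗
w4: []~[]q is F. ✓
w5: []~[]q is F. ✓
w6: []~[]q is F. ✓
w7: []~[]q is T. ✗
— 3 worlds.
For [][]~q & ~p:
w0: [][]~q is T, ~p is T. ✓
w1: [][]~q is T, ~p is F. ✗
w2: [][]~q is T, ~p is F. ✗
w3: [][]~q is T, ~p is F. ✗
w4: [][]~q is F, ~p is T. ✗
w5: [][]~q is F, ~p is F. ✗
w6: [][]~q is T, ~p is F. ✗
w7: [][]~q is T, ~p is F. ✗
— 1 world.

3 and 1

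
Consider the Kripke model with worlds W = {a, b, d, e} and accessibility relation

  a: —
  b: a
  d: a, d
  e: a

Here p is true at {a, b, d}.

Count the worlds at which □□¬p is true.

3

a: no successors, so □□¬p holds vacuously. ✓
b: successors {a}; □¬p there: a:T. ✓
d: successors {a, d}; □¬p there: a:T, d:F. ✗
e: successors {a}; □¬p there: a:T. ✓
Satisfying worlds: {a, b, e}.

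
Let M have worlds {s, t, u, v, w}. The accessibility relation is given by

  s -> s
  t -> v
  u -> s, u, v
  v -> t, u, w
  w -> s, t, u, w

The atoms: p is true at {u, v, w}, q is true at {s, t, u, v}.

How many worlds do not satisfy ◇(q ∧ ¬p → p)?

s: successors {s}; q ∧ ¬p → p there: s:F. ✗
t: successors {v}; q ∧ ¬p → p there: v:T. ✓
u: successors {s, u, v}; q ∧ ¬p → p there: s:F, u:T, v:T. ✓
v: successors {t, u, w}; q ∧ ¬p → p there: t:F, u:T, w:T. ✓
w: successors {s, t, u, w}; q ∧ ¬p → p there: s:F, t:F, u:T, w:T. ✓
Satisfying worlds: {t, u, v, w}.
So ◇(q ∧ ¬p → p) fails at the other 1 world.

1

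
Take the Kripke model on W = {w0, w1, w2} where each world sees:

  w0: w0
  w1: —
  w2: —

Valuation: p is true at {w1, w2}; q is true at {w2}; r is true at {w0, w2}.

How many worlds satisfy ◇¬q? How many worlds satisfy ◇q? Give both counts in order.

For ◇¬q:
w0: successors {w0}; ¬q there: w0:T. ✓
w1: no successors, so ◇¬q fails. ✗
w2: no successors, so ◇¬q fails. ✗
— 1 world.
For ◇q:
w0: successors {w0}; q there: w0:F. ✗
w1: no successors, so ◇q fails. ✗
w2: no successors, so ◇q fails. ✗
— 0 worlds.

1 and 0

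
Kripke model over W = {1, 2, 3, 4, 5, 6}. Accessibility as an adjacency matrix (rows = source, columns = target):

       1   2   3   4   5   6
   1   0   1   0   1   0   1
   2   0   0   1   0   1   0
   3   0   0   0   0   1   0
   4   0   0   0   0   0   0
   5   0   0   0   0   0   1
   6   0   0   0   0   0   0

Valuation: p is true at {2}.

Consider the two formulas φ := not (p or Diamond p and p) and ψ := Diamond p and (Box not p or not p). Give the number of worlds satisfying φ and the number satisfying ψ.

5 and 1

For not (p or Diamond p and p):
1: p or Diamond p and p is F. ✓
2: p or Diamond p and p is T. ✗
3: p or Diamond p and p is F. ✓
4: p or Diamond p and p is F. ✓
5: p or Diamond p and p is F. ✓
6: p or Diamond p and p is F. ✓
— 5 worlds.
For Diamond p and (Box not p or not p):
1: Diamond p is T, Box not p or not p is T. ✓
2: Diamond p is F, Box not p or not p is T. ✗
3: Diamond p is F, Box not p or not p is T. ✗
4: Diamond p is F, Box not p or not p is T. ✗
5: Diamond p is F, Box not p or not p is T. ✗
6: Diamond p is F, Box not p or not p is T. ✗
— 1 world.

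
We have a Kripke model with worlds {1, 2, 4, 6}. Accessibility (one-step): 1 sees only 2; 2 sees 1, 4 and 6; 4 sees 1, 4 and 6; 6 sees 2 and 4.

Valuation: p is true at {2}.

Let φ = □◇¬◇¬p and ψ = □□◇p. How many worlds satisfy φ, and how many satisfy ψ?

For □◇¬◇¬p:
1: successors {2}; ◇¬◇¬p there: 2:T. ✓
2: successors {1, 4, 6}; ◇¬◇¬p there: 1:F, 4:T, 6:F. ✗
4: successors {1, 4, 6}; ◇¬◇¬p there: 1:F, 4:T, 6:F. ✗
6: successors {2, 4}; ◇¬◇¬p there: 2:T, 4:T. ✓
— 2 worlds.
For □□◇p:
1: successors {2}; □◇p there: 2:F. ✗
2: successors {1, 4, 6}; □◇p there: 1:F, 4:F, 6:F. ✗
4: successors {1, 4, 6}; □◇p there: 1:F, 4:F, 6:F. ✗
6: successors {2, 4}; □◇p there: 2:F, 4:F. ✗
— 0 worlds.

2 and 0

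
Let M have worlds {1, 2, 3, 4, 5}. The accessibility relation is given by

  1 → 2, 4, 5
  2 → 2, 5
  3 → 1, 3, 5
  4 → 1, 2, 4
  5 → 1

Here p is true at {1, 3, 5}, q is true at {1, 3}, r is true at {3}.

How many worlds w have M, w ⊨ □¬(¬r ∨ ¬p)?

0

1: successors {2, 4, 5}; ¬(¬r ∨ ¬p) there: 2:F, 4:F, 5:F. ✗
2: successors {2, 5}; ¬(¬r ∨ ¬p) there: 2:F, 5:F. ✗
3: successors {1, 3, 5}; ¬(¬r ∨ ¬p) there: 1:F, 3:T, 5:F. ✗
4: successors {1, 2, 4}; ¬(¬r ∨ ¬p) there: 1:F, 2:F, 4:F. ✗
5: successors {1}; ¬(¬r ∨ ¬p) there: 1:F. ✗
Satisfying worlds: ∅.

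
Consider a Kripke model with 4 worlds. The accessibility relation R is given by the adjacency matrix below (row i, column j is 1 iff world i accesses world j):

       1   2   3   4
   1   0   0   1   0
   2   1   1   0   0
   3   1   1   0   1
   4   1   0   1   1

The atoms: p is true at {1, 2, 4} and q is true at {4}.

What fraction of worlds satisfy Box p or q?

3/4

1: Box p is F, q is F. ✗
2: Box p is T, q is F. ✓
3: Box p is T, q is F. ✓
4: Box p is F, q is T. ✓
That's 3 of 4 worlds, so 3/4.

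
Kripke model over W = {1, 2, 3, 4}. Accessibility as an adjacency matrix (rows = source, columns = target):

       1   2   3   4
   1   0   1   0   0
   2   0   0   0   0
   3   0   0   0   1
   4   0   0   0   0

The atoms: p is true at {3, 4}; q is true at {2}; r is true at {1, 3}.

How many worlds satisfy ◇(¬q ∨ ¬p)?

1: successors {2}; ¬q ∨ ¬p there: 2:T. ✓
2: no successors, so ◇(¬q ∨ ¬p) fails. ✗
3: successors {4}; ¬q ∨ ¬p there: 4:T. ✓
4: no successors, so ◇(¬q ∨ ¬p) fails. ✗
Satisfying worlds: {1, 3}.

2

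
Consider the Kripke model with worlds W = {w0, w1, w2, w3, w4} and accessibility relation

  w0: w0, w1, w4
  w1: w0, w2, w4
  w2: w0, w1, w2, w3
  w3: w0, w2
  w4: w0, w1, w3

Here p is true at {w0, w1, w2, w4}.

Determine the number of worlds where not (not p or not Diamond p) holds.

w0: not p or not Diamond p is F. ✓
w1: not p or not Diamond p is F. ✓
w2: not p or not Diamond p is F. ✓
w3: not p or not Diamond p is T. ✗
w4: not p or not Diamond p is F. ✓
Satisfying worlds: {w0, w1, w2, w4}.

4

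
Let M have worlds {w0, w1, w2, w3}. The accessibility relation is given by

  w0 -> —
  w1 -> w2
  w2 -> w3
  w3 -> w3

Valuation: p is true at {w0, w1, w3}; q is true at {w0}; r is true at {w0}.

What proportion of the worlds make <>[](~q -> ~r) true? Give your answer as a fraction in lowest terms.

w0: no successors, so <>[](~q -> ~r) fails. ✗
w1: successors {w2}; [](~q -> ~r) there: w2:T. ✓
w2: successors {w3}; [](~q -> ~r) there: w3:T. ✓
w3: successors {w3}; [](~q -> ~r) there: w3:T. ✓
That's 3 of 4 worlds, so 3/4.

3/4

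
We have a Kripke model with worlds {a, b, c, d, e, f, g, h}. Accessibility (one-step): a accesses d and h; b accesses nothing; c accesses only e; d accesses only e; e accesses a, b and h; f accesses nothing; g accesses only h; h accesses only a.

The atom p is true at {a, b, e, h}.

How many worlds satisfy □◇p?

7

a: successors {d, h}; ◇p there: d:T, h:T. ✓
b: no successors, so □◇p holds vacuously. ✓
c: successors {e}; ◇p there: e:T. ✓
d: successors {e}; ◇p there: e:T. ✓
e: successors {a, b, h}; ◇p there: a:T, b:F, h:T. ✗
f: no successors, so □◇p holds vacuously. ✓
g: successors {h}; ◇p there: h:T. ✓
h: successors {a}; ◇p there: a:T. ✓
Satisfying worlds: {a, b, c, d, f, g, h}.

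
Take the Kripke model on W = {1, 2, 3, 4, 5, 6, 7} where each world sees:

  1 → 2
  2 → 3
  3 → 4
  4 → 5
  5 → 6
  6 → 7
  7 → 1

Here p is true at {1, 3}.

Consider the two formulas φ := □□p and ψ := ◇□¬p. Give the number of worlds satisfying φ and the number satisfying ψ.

For □□p:
1: successors {2}; □p there: 2:T. ✓
2: successors {3}; □p there: 3:F. ✗
3: successors {4}; □p there: 4:F. ✗
4: successors {5}; □p there: 5:F. ✗
5: successors {6}; □p there: 6:F. ✗
6: successors {7}; □p there: 7:T. ✓
7: successors {1}; □p there: 1:F. ✗
— 2 worlds.
For ◇□¬p:
1: successors {2}; □¬p there: 2:F. ✗
2: successors {3}; □¬p there: 3:T. ✓
3: successors {4}; □¬p there: 4:T. ✓
4: successors {5}; □¬p there: 5:T. ✓
5: successors {6}; □¬p there: 6:T. ✓
6: successors {7}; □¬p there: 7:F. ✗
7: successors {1}; □¬p there: 1:T. ✓
— 5 worlds.

2 and 5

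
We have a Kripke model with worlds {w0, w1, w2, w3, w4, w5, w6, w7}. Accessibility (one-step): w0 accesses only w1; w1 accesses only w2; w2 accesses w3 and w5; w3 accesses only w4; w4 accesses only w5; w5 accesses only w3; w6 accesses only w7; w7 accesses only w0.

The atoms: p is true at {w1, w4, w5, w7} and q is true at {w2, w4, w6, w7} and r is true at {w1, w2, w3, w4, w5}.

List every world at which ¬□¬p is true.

{w0, w2, w3, w4, w6}

w0: □¬p is F. ✓
w1: □¬p is T. ✗
w2: □¬p is F. ✓
w3: □¬p is F. ✓
w4: □¬p is F. ✓
w5: □¬p is T. ✗
w6: □¬p is F. ✓
w7: □¬p is T. ✗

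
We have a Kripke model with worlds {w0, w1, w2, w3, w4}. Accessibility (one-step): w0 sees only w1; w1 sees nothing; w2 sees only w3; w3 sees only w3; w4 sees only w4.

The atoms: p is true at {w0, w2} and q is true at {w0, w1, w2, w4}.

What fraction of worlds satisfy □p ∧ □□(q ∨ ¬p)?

w0: □p is F, □□(q ∨ ¬p) is T. ✗
w1: □p is T, □□(q ∨ ¬p) is T. ✓
w2: □p is F, □□(q ∨ ¬p) is T. ✗
w3: □p is F, □□(q ∨ ¬p) is T. ✗
w4: □p is F, □□(q ∨ ¬p) is T. ✗
That's 1 of 5 worlds, so 1/5.

1/5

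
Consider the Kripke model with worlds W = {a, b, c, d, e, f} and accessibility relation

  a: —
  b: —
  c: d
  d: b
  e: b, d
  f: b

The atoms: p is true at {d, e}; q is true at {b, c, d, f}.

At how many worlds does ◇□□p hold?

a: no successors, so ◇□□p fails. ✗
b: no successors, so ◇□□p fails. ✗
c: successors {d}; □□p there: d:T. ✓
d: successors {b}; □□p there: b:T. ✓
e: successors {b, d}; □□p there: b:T, d:T. ✓
f: successors {b}; □□p there: b:T. ✓
Satisfying worlds: {c, d, e, f}.

4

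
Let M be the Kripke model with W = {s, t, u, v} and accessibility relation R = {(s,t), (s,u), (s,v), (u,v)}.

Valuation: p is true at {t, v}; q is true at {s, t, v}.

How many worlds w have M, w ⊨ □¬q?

2

s: successors {t, u, v}; ¬q there: t:F, u:T, v:F. ✗
t: no successors, so □¬q holds vacuously. ✓
u: successors {v}; ¬q there: v:F. ✗
v: no successors, so □¬q holds vacuously. ✓
Satisfying worlds: {t, v}.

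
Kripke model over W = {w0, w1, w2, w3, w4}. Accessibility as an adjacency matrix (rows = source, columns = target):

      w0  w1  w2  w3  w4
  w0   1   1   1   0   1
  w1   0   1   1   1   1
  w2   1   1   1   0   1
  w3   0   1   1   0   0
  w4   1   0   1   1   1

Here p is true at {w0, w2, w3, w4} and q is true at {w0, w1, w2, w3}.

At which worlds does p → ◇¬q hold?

w0: p is T, ◇¬q is T. ✓
w1: p is F, ◇¬q is T. ✓
w2: p is T, ◇¬q is T. ✓
w3: p is T, ◇¬q is F. ✗
w4: p is T, ◇¬q is T. ✓

{w0, w1, w2, w4}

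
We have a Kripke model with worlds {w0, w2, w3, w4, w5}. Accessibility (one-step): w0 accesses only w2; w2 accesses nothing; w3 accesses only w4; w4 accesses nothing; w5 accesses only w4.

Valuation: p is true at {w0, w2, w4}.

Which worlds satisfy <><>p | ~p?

{w3, w5}

w0: <><>p is F, ~p is F. ✗
w2: <><>p is F, ~p is F. ✗
w3: <><>p is F, ~p is T. ✓
w4: <><>p is F, ~p is F. ✗
w5: <><>p is F, ~p is T. ✓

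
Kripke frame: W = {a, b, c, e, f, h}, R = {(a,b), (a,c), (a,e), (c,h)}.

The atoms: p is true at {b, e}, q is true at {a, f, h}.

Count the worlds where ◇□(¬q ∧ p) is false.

4

a: successors {b, c, e}; □(¬q ∧ p) there: b:T, c:F, e:T. ✓
b: no successors, so ◇□(¬q ∧ p) fails. ✗
c: successors {h}; □(¬q ∧ p) there: h:T. ✓
e: no successors, so ◇□(¬q ∧ p) fails. ✗
f: no successors, so ◇□(¬q ∧ p) fails. ✗
h: no successors, so ◇□(¬q ∧ p) fails. ✗
Satisfying worlds: {a, c}.
So ◇□(¬q ∧ p) fails at the other 4 worlds.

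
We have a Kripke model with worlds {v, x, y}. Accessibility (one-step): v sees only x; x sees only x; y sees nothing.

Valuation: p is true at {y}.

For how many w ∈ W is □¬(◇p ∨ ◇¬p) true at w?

v: successors {x}; ¬(◇p ∨ ◇¬p) there: x:F. ✗
x: successors {x}; ¬(◇p ∨ ◇¬p) there: x:F. ✗
y: no successors, so □¬(◇p ∨ ◇¬p) holds vacuously. ✓
Satisfying worlds: {y}.

1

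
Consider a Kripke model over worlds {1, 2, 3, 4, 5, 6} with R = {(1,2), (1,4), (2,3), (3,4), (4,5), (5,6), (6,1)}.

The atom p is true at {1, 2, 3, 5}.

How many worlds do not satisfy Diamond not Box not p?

1: successors {2, 4}; not Box not p there: 2:T, 4:T. ✓
2: successors {3}; not Box not p there: 3:F. ✗
3: successors {4}; not Box not p there: 4:T. ✓
4: successors {5}; not Box not p there: 5:F. ✗
5: successors {6}; not Box not p there: 6:T. ✓
6: successors {1}; not Box not p there: 1:T. ✓
Satisfying worlds: {1, 3, 5, 6}.
So Diamond not Box not p fails at the other 2 worlds.

2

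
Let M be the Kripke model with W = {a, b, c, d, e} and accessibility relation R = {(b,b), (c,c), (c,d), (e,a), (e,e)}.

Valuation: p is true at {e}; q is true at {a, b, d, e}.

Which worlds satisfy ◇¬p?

{b, c, e}

a: no successors, so ◇¬p fails. ✗
b: successors {b}; ¬p there: b:T. ✓
c: successors {c, d}; ¬p there: c:T, d:T. ✓
d: no successors, so ◇¬p fails. ✗
e: successors {a, e}; ¬p there: a:T, e:F. ✓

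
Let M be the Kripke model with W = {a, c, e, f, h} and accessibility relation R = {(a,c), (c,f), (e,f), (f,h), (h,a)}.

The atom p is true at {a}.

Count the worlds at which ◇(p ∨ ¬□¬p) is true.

a: successors {c}; p ∨ ¬□¬p there: c:F. ✗
c: successors {f}; p ∨ ¬□¬p there: f:F. ✗
e: successors {f}; p ∨ ¬□¬p there: f:F. ✗
f: successors {h}; p ∨ ¬□¬p there: h:T. ✓
h: successors {a}; p ∨ ¬□¬p there: a:T. ✓
Satisfying worlds: {f, h}.

2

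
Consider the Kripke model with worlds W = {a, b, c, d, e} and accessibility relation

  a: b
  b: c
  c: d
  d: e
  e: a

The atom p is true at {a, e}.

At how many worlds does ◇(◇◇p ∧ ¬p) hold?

a: successors {b}; ◇◇p ∧ ¬p there: b:F. ✗
b: successors {c}; ◇◇p ∧ ¬p there: c:T. ✓
c: successors {d}; ◇◇p ∧ ¬p there: d:T. ✓
d: successors {e}; ◇◇p ∧ ¬p there: e:F. ✗
e: successors {a}; ◇◇p ∧ ¬p there: a:F. ✗
Satisfying worlds: {b, c}.

2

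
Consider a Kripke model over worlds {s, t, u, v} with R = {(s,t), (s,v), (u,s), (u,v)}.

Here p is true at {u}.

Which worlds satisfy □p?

s: successors {t, v}; p there: t:F, v:F. ✗
t: no successors, so □p holds vacuously. ✓
u: successors {s, v}; p there: s:F, v:F. ✗
v: no successors, so □p holds vacuously. ✓

{t, v}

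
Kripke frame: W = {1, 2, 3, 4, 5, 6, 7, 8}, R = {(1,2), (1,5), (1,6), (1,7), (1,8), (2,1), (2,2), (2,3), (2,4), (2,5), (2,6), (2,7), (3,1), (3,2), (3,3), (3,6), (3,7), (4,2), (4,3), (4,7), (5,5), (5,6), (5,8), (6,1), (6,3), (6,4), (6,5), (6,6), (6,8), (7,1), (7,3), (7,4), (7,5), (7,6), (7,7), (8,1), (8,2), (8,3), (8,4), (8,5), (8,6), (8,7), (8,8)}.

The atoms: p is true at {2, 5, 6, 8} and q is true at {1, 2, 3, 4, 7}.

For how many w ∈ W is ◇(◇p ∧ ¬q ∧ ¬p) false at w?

8

1: successors {2, 5, 6, 7, 8}; ◇p ∧ ¬q ∧ ¬p there: 2:F, 5:F, 6:F, 7:F, 8:F. ✗
2: successors {1, 2, 3, 4, 5, 6, 7}; ◇p ∧ ¬q ∧ ¬p there: 1:F, 2:F, 3:F, 4:F, 5:F, 6:F, 7:F. ✗
3: successors {1, 2, 3, 6, 7}; ◇p ∧ ¬q ∧ ¬p there: 1:F, 2:F, 3:F, 6:F, 7:F. ✗
4: successors {2, 3, 7}; ◇p ∧ ¬q ∧ ¬p there: 2:F, 3:F, 7:F. ✗
5: successors {5, 6, 8}; ◇p ∧ ¬q ∧ ¬p there: 5:F, 6:F, 8:F. ✗
6: successors {1, 3, 4, 5, 6, 8}; ◇p ∧ ¬q ∧ ¬p there: 1:F, 3:F, 4:F, 5:F, 6:F, 8:F. ✗
7: successors {1, 3, 4, 5, 6, 7}; ◇p ∧ ¬q ∧ ¬p there: 1:F, 3:F, 4:F, 5:F, 6:F, 7:F. ✗
8: successors {1, 2, 3, 4, 5, 6, 7, 8}; ◇p ∧ ¬q ∧ ¬p there: 1:F, 2:F, 3:F, 4:F, 5:F, 6:F, 7:F, 8:F. ✗
Satisfying worlds: ∅.
So ◇(◇p ∧ ¬q ∧ ¬p) fails at the other 8 worlds.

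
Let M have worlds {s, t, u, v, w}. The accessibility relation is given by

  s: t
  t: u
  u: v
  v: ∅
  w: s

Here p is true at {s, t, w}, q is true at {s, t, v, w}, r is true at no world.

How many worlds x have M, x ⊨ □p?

3

s: successors {t}; p there: t:T. ✓
t: successors {u}; p there: u:F. ✗
u: successors {v}; p there: v:F. ✗
v: no successors, so □p holds vacuously. ✓
w: successors {s}; p there: s:T. ✓
Satisfying worlds: {s, v, w}.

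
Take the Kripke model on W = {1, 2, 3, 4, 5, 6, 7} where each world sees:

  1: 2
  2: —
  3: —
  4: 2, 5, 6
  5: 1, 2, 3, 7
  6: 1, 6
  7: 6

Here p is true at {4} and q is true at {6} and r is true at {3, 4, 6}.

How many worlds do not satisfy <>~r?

1: successors {2}; ~r there: 2:T. ✓
2: no successors, so <>~r fails. ✗
3: no successors, so <>~r fails. ✗
4: successors {2, 5, 6}; ~r there: 2:T, 5:T, 6:F. ✓
5: successors {1, 2, 3, 7}; ~r there: 1:T, 2:T, 3:F, 7:T. ✓
6: successors {1, 6}; ~r there: 1:T, 6:F. ✓
7: successors {6}; ~r there: 6:F. ✗
Satisfying worlds: {1, 4, 5, 6}.
So <>~r fails at the other 3 worlds.

3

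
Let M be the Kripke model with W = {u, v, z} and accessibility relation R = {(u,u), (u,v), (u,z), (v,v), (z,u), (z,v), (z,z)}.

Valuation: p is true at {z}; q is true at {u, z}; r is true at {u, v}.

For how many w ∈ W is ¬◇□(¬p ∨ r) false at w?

u: ◇□(¬p ∨ r) is T. ✗
v: ◇□(¬p ∨ r) is T. ✗
z: ◇□(¬p ∨ r) is T. ✗
Satisfying worlds: ∅.
So ¬◇□(¬p ∨ r) fails at the other 3 worlds.

3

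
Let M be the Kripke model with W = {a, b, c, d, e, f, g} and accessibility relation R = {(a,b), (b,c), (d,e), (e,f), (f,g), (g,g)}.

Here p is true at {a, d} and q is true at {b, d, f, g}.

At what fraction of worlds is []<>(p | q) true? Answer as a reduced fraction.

a: successors {b}; <>(p | q) there: b:F. ✗
b: successors {c}; <>(p | q) there: c:F. ✗
c: no successors, so []<>(p | q) holds vacuously. ✓
d: successors {e}; <>(p | q) there: e:T. ✓
e: successors {f}; <>(p | q) there: f:T. ✓
f: successors {g}; <>(p | q) there: g:T. ✓
g: successors {g}; <>(p | q) there: g:T. ✓
That's 5 of 7 worlds, so 5/7.

5/7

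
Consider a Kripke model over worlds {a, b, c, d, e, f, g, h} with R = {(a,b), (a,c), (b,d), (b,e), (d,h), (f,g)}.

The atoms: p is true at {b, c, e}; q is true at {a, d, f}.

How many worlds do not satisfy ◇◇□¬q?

6

a: successors {b, c}; ◇□¬q there: b:T, c:F. ✓
b: successors {d, e}; ◇□¬q there: d:T, e:F. ✓
c: no successors, so ◇◇□¬q fails. ✗
d: successors {h}; ◇□¬q there: h:F. ✗
e: no successors, so ◇◇□¬q fails. ✗
f: successors {g}; ◇□¬q there: g:F. ✗
g: no successors, so ◇◇□¬q fails. ✗
h: no successors, so ◇◇□¬q fails. ✗
Satisfying worlds: {a, b}.
So ◇◇□¬q fails at the other 6 worlds.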